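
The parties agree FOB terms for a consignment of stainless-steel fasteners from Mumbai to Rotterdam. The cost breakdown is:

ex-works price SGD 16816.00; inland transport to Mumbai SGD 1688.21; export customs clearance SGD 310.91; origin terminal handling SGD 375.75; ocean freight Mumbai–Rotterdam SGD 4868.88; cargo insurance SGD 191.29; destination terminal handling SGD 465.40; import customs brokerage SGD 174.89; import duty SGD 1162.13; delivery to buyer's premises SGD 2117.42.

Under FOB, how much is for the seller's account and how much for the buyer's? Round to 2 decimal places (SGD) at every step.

FOB: the seller bears costs until goods are on board at the origin port; the buyer bears freight, insurance and all costs thereafter.
Seller's account: goods 16816.00 + inland to port 1688.21 + export clearance 310.91 + origin terminal 375.75 = 19190.87
Buyer's account: freight 4868.88 + insurance 191.29 + destination terminal 465.40 + brokerage 174.89 + duty 1162.13 + delivery 2117.42 = 8980.01

Seller: SGD 19190.87; buyer: SGD 8980.01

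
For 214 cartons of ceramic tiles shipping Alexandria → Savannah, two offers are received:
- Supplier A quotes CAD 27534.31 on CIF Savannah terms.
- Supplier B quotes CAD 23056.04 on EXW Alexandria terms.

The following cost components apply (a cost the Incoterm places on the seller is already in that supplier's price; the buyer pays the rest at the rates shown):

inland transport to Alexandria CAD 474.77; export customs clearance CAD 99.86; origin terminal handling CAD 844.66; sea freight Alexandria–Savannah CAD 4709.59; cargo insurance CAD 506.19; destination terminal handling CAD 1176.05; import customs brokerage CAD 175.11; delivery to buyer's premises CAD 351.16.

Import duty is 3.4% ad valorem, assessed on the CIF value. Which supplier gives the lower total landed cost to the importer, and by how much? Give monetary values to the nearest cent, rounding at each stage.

Supplier A (CIF):
The CIF price already equals the CIF value: 27534.31
Import duty = 27534.31 × 3.4% = 936.17
Buyer bears (A): 1176.05 + 175.11 + 351.16 = 1702.32
Landed cost (A) = invoice 27534.31 + 1702.32 + duty 936.17 = 30172.80
Supplier B (EXW):
CIF value = EXW price + inland to port + export clearance + origin terminal + freight + insurance = 23056.04 + 474.77 + 99.86 + 844.66 + 4709.59 + 506.19 = 29691.11
Import duty = 29691.11 × 3.4% = 1009.50
Buyer bears (B): 474.77 + 99.86 + 844.66 + 4709.59 + 506.19 + 1176.05 + 175.11 + 351.16 = 8337.39
Landed cost (B) = invoice 23056.04 + 8337.39 + duty 1009.50 = 32402.93
Difference = |30172.80 − 32402.93| = 2230.13

Supplier A is cheaper by CAD 2230.13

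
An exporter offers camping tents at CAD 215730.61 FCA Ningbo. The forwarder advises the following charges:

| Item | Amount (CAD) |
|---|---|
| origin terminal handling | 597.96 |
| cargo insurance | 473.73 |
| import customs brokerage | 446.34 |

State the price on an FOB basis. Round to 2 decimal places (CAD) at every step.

FOB price: CAD 216328.57

Not relevant to the conversion: brokerage, insurance — on the buyer under both terms; not part of either seller's price.
From FCA to FOB, the seller additionally bears: origin terminal.
FOB price = 215730.61 + 597.96 = 216328.57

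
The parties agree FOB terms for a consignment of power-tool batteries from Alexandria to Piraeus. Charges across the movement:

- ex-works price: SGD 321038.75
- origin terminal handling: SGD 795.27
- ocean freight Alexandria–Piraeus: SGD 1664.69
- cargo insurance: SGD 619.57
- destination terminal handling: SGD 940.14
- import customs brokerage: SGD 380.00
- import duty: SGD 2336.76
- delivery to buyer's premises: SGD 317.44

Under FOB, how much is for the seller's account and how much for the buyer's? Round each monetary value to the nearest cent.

FOB: the seller bears costs until goods are on board at the origin port; the buyer bears freight, insurance and all costs thereafter.
Seller's account: goods 321038.75 + origin terminal 795.27 = 321834.02
Buyer's account: freight 1664.69 + insurance 619.57 + destination terminal 940.14 + brokerage 380.00 + duty 2336.76 + delivery 317.44 = 6258.60

Seller: SGD 321834.02; buyer: SGD 6258.60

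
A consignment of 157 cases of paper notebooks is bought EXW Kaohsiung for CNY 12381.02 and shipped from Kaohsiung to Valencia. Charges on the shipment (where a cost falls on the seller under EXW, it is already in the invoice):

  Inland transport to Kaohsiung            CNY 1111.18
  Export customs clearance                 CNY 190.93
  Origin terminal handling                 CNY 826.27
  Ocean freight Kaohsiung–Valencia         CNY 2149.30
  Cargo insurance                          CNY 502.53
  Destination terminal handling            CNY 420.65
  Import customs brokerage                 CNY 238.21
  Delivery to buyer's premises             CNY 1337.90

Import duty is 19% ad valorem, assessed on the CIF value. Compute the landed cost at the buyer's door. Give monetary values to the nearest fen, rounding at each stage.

EXW: the seller makes goods available at their premises; the buyer bears all onward costs.
CIF value = EXW price + inland to port + export clearance + origin terminal + freight + insurance = 12381.02 + 1111.18 + 190.93 + 826.27 + 2149.30 + 502.53 = 17161.23
Import duty = 17161.23 × 19% = 3260.63
Buyer bears: inland to port 1111.18 + export clearance 190.93 + origin terminal 826.27 + freight 2149.30 + insurance 502.53 + destination terminal 420.65 + brokerage 238.21 + delivery 1337.90 + duty 3260.63 = 10037.60
Landed cost = invoice 12381.02 + 10037.60 = 22418.62

Total landed cost: CNY 22418.62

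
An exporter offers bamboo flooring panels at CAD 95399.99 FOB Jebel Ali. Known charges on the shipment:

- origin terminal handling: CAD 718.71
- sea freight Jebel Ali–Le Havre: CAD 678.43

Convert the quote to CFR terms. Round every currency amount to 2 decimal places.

CFR price: CAD 96078.42

Not relevant to the conversion: origin terminal — on the seller under both FOB and CFR; already in the FOB price and stays in the CFR price.
From FOB to CFR, the seller additionally bears: freight.
CFR price = 95399.99 + 678.43 = 96078.42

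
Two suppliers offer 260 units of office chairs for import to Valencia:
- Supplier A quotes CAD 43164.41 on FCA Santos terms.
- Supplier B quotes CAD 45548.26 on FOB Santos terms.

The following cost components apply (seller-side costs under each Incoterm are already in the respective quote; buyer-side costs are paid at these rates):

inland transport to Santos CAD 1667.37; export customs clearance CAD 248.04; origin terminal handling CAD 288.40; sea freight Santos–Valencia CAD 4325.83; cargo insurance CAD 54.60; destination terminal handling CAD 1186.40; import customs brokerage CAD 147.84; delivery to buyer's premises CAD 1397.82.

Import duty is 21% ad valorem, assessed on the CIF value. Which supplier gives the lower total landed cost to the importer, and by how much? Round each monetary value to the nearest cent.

Supplier A is cheaper by CAD 2535.49

Supplier A (FCA):
CIF value = FCA price + origin terminal + freight + insurance = 43164.41 + 288.40 + 4325.83 + 54.60 = 47833.24
Import duty = 47833.24 × 21% = 10044.98
Buyer bears (A): 288.40 + 4325.83 + 54.60 + 1186.40 + 147.84 + 1397.82 = 7400.89
Landed cost (A) = invoice 43164.41 + 7400.89 + duty 10044.98 = 60610.28
Supplier B (FOB):
CIF value = FOB price + freight + insurance = 45548.26 + 4325.83 + 54.60 = 49928.69
Import duty = 49928.69 × 21% = 10485.02
Buyer bears (B): 4325.83 + 54.60 + 1186.40 + 147.84 + 1397.82 = 7112.49
Landed cost (B) = invoice 45548.26 + 7112.49 + duty 10485.02 = 63145.77
Difference = |60610.28 − 63145.77| = 2535.49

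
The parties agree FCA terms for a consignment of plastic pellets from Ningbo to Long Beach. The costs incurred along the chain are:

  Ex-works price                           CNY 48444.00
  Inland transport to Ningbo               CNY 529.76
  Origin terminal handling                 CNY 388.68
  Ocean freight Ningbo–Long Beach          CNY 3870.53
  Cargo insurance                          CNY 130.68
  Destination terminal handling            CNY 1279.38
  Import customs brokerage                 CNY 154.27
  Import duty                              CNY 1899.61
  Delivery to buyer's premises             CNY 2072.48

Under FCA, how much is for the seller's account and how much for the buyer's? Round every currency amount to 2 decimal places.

Seller: CNY 48973.76; buyer: CNY 9795.63

FCA: the seller delivers export-cleared goods to the carrier; the buyer bears costs from that point.
Seller's account: goods 48444.00 + inland to port 529.76 = 48973.76
Buyer's account: origin terminal 388.68 + freight 3870.53 + insurance 130.68 + destination terminal 1279.38 + brokerage 154.27 + duty 1899.61 + delivery 2072.48 = 9795.63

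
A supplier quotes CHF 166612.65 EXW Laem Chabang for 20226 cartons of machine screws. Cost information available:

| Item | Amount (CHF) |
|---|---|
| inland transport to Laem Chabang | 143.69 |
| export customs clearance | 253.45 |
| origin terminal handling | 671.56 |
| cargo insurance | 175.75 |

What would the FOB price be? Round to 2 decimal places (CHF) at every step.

Not relevant to the conversion: insurance — on the buyer under both terms; not part of either seller's price.
From EXW to FOB, the seller additionally bears: inland to port, export clearance, origin terminal.
FOB price = 166612.65 + 143.69 + 253.45 + 671.56 = 167681.35

FOB price: CHF 167681.35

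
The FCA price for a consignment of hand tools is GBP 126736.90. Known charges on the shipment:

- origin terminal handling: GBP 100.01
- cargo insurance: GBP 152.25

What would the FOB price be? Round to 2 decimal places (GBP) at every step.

FOB price: GBP 126836.91

Not relevant to the conversion: insurance — on the buyer under both terms; not part of either seller's price.
From FCA to FOB, the seller additionally bears: origin terminal.
FOB price = 126736.90 + 100.01 = 126836.91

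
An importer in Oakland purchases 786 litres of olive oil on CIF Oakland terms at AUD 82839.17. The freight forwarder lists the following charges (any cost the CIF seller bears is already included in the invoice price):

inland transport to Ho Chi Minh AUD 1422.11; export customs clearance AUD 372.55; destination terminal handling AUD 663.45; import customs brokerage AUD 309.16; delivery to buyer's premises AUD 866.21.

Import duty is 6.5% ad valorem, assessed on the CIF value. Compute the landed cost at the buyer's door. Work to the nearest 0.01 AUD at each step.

Total landed cost: AUD 90062.54

CIF: the seller pays costs through ocean freight and marine insurance to the destination port.
Already in the invoice (seller's account under CIF): inland to port, export clearance — exclude.
The CIF price already equals the CIF value: 82839.17
Import duty = 82839.17 × 6.5% = 5384.55
Buyer bears: destination terminal 663.45 + brokerage 309.16 + delivery 866.21 + duty 5384.55 = 7223.37
Landed cost = invoice 82839.17 + 7223.37 = 90062.54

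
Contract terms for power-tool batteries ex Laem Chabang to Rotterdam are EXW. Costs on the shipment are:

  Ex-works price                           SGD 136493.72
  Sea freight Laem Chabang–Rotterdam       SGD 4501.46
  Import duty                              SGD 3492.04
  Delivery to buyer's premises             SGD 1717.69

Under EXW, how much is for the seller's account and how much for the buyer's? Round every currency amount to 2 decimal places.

Seller: SGD 136493.72; buyer: SGD 9711.19

EXW: the seller makes goods available at their premises; the buyer bears all onward costs.
Seller's account: goods 136493.72 = 136493.72
Buyer's account: freight 4501.46 + duty 3492.04 + delivery 1717.69 = 9711.19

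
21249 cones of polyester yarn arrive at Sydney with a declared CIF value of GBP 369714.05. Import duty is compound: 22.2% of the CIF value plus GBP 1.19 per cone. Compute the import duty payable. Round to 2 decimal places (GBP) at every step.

Import duty: GBP 107362.83

Ad valorem component: 369714.05 × 22.2% = 82076.52
Specific component: 21249 × 1.19 = 25286.31
Import duty = 82076.52 + 25286.31 = 107362.83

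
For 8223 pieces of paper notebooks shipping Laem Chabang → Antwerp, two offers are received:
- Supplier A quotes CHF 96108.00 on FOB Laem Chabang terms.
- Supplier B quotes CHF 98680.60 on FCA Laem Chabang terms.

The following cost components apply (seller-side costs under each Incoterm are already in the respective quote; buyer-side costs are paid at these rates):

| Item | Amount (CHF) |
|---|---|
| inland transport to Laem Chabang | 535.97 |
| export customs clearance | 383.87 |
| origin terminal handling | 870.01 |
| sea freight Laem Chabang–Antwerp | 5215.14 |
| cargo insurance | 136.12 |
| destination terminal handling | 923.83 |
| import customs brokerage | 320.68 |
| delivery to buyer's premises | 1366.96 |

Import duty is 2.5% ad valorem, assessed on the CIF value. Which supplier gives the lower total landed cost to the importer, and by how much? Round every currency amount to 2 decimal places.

Supplier A (FOB):
CIF value = FOB price + freight + insurance = 96108.00 + 5215.14 + 136.12 = 101459.26
Import duty = 101459.26 × 2.5% = 2536.48
Buyer bears (A): 5215.14 + 136.12 + 923.83 + 320.68 + 1366.96 = 7962.73
Landed cost (A) = invoice 96108.00 + 7962.73 + duty 2536.48 = 106607.21
Supplier B (FCA):
CIF value = FCA price + origin terminal + freight + insurance = 98680.60 + 870.01 + 5215.14 + 136.12 = 104901.87
Import duty = 104901.87 × 2.5% = 2622.55
Buyer bears (B): 870.01 + 5215.14 + 136.12 + 923.83 + 320.68 + 1366.96 = 8832.74
Landed cost (B) = invoice 98680.60 + 8832.74 + duty 2622.55 = 110135.89
Difference = |106607.21 − 110135.89| = 3528.68

Supplier A is cheaper by CHF 3528.68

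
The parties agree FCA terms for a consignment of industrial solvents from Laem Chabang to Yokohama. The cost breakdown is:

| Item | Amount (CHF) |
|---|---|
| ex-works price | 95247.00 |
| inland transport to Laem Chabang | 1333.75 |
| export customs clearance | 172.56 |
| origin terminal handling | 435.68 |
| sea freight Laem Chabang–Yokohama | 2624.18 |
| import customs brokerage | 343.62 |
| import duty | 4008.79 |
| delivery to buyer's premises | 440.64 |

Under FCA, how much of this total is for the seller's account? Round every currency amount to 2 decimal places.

FCA: the seller delivers export-cleared goods to the carrier; the buyer bears costs from that point.
Seller's account: goods 95247.00 + inland to port 1333.75 + export clearance 172.56 = 96753.31
Buyer's account: origin terminal 435.68 + freight 2624.18 + brokerage 343.62 + duty 4008.79 + delivery 440.64 = 7852.91

Seller's account: CHF 96753.31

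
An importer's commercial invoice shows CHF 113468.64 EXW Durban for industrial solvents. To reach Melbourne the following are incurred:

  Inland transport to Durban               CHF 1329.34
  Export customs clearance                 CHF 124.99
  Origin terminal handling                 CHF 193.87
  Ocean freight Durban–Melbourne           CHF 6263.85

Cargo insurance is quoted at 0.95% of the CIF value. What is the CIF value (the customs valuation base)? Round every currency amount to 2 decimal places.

Let C be the CIF value. C = EXW price + pre-shipment costs + freight + 0.95% × C
C − 0.95% × C = 113468.64 + 1329.34 + 124.99 + 193.87 + 6263.85
0.9905 × C = 121380.69
C = 121380.69 / 0.9905 = 122544.87
Insurance premium = 0.95% × 122544.87 = 1164.18

CIF value: CHF 122544.87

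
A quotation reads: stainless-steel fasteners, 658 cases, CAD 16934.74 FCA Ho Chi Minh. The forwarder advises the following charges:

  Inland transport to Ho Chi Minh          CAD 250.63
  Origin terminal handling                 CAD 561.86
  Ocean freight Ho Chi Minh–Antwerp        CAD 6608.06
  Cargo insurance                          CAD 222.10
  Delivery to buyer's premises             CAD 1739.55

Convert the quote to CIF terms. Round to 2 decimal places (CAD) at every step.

CIF price: CAD 24326.76

Not relevant to the conversion: inland to port — on the seller under both FCA and CIF; already in the FCA price and stays in the CIF price. delivery — on the buyer under both terms; not part of either seller's price.
From FCA to CIF, the seller additionally bears: origin terminal, freight, insurance.
CIF price = 16934.74 + 561.86 + 6608.06 + 222.10 = 24326.76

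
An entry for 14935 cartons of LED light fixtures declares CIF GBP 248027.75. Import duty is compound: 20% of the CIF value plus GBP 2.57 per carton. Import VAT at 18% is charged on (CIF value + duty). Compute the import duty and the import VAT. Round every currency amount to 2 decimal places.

Ad valorem component: 248027.75 × 20% = 49605.55
Specific component: 14935 × 2.57 = 38382.95
Import duty = 49605.55 + 38382.95 = 87988.50
VAT base = CIF + duty = 248027.75 + 87988.50 = 336016.25
Import VAT = 336016.25 × 18% = 60482.93

Import duty: GBP 87988.50; import VAT: GBP 60482.93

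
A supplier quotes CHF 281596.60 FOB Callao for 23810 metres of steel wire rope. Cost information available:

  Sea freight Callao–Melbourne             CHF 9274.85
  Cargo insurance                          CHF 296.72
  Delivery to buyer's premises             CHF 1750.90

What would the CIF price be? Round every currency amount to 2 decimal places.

CIF price: CHF 291168.17

Not relevant to the conversion: delivery — on the buyer under both terms; not part of either seller's price.
From FOB to CIF, the seller additionally bears: freight, insurance.
CIF price = 281596.60 + 9274.85 + 296.72 = 291168.17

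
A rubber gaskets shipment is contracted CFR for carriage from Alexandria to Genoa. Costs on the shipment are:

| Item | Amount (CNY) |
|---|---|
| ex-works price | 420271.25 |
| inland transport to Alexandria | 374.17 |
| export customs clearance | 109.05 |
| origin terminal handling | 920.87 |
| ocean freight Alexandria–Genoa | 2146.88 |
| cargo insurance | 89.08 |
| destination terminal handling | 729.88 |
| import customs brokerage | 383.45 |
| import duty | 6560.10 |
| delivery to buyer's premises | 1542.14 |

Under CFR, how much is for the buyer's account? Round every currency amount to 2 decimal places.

CFR: the seller pays costs through ocean freight to the destination port, but not insurance.
Seller's account: goods 420271.25 + inland to port 374.17 + export clearance 109.05 + origin terminal 920.87 + freight 2146.88 = 423822.22
Buyer's account: insurance 89.08 + destination terminal 729.88 + brokerage 383.45 + duty 6560.10 + delivery 1542.14 = 9304.65

Buyer's account: CNY 9304.65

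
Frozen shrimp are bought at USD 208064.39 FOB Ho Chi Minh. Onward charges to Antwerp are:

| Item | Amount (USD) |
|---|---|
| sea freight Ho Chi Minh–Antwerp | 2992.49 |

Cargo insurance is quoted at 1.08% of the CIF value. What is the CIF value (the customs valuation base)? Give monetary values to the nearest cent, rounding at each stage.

CIF value: USD 213361.18

Let C be the CIF value. C = FOB price + freight + 1.08% × C
C − 1.08% × C = 208064.39 + 2992.49
0.9892 × C = 211056.88
C = 211056.88 / 0.9892 = 213361.18
Insurance premium = 1.08% × 213361.18 = 2304.30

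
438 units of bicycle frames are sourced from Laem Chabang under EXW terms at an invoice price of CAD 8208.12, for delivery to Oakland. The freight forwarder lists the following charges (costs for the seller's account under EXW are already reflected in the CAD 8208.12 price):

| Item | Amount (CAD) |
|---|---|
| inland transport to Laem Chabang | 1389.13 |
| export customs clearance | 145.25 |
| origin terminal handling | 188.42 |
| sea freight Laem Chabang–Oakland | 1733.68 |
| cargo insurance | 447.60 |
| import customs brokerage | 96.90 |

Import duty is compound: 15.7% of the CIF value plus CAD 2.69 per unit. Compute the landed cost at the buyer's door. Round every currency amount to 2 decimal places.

Total landed cost: CAD 15288.94

EXW: the seller makes goods available at their premises; the buyer bears all onward costs.
CIF value = EXW price + inland to port + export clearance + origin terminal + freight + insurance = 8208.12 + 1389.13 + 145.25 + 188.42 + 1733.68 + 447.60 = 12112.20
Ad valorem component: 12112.20 × 15.7% = 1901.62
Specific component: 438 × 2.69 = 1178.22
Import duty = 1901.62 + 1178.22 = 3079.84
Buyer bears: inland to port 1389.13 + export clearance 145.25 + origin terminal 188.42 + freight 1733.68 + insurance 447.60 + brokerage 96.90 + duty 3079.84 = 7080.82
Landed cost = invoice 8208.12 + 7080.82 = 15288.94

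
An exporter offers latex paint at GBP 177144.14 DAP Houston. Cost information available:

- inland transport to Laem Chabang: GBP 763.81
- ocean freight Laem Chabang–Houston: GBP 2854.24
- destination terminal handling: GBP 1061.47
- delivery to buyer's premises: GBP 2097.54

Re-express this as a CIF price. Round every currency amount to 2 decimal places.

Not relevant to the conversion: inland to port, freight — on the seller under both DAP and CIF; already in the DAP price and stays in the CIF price.
From DAP to CIF, the seller no longer bears: destination terminal, delivery.
CIF price = 177144.14 − 1061.47 − 2097.54 = 173985.13

CIF price: GBP 173985.13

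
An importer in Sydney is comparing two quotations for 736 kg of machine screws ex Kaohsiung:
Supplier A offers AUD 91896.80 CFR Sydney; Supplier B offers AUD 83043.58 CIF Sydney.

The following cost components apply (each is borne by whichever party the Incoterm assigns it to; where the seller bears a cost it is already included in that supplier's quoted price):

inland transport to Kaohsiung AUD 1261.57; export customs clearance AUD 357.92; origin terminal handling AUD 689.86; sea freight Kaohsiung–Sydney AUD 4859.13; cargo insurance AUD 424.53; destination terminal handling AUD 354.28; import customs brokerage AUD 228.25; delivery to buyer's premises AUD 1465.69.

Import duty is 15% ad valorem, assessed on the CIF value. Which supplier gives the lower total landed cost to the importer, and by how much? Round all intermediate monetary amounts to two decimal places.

Supplier A (CFR):
CIF value = CFR price + insurance = 91896.80 + 424.53 = 92321.33
Import duty = 92321.33 × 15% = 13848.20
Buyer bears (A): 424.53 + 354.28 + 228.25 + 1465.69 = 2472.75
Landed cost (A) = invoice 91896.80 + 2472.75 + duty 13848.20 = 108217.75
Supplier B (CIF):
The CIF price already equals the CIF value: 83043.58
Import duty = 83043.58 × 15% = 12456.54
Buyer bears (B): 354.28 + 228.25 + 1465.69 = 2048.22
Landed cost (B) = invoice 83043.58 + 2048.22 + duty 12456.54 = 97548.34
Difference = |108217.75 − 97548.34| = 10669.41

Supplier B is cheaper by AUD 10669.41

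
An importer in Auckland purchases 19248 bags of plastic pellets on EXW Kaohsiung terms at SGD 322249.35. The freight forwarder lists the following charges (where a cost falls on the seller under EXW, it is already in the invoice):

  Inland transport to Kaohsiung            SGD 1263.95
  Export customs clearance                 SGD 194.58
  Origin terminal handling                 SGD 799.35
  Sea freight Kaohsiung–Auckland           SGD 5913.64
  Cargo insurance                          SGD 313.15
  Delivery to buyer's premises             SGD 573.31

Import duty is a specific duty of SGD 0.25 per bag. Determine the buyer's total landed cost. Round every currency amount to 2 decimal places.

Total landed cost: SGD 336119.33

EXW: the seller makes goods available at their premises; the buyer bears all onward costs.
CIF value = EXW price + inland to port + export clearance + origin terminal + freight + insurance = 322249.35 + 1263.95 + 194.58 + 799.35 + 5913.64 + 313.15 = 330734.02
Import duty = 19248 × 0.25 = 4812.00
Buyer bears: inland to port 1263.95 + export clearance 194.58 + origin terminal 799.35 + freight 5913.64 + insurance 313.15 + delivery 573.31 + duty 4812.00 = 13869.98
Landed cost = invoice 322249.35 + 13869.98 = 336119.33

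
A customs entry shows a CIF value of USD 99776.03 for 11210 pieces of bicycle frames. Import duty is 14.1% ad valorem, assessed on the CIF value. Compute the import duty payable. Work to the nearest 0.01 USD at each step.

Import duty: USD 14068.42

Import duty = 99776.03 × 14.1% = 14068.42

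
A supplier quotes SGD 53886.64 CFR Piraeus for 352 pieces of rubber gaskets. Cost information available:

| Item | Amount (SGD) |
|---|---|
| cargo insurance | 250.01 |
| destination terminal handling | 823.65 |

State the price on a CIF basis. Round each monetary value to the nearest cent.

CIF price: SGD 54136.65

Not relevant to the conversion: destination terminal — on the buyer under both terms; not part of either seller's price.
From CFR to CIF, the seller additionally bears: insurance.
CIF price = 53886.64 + 250.01 = 54136.65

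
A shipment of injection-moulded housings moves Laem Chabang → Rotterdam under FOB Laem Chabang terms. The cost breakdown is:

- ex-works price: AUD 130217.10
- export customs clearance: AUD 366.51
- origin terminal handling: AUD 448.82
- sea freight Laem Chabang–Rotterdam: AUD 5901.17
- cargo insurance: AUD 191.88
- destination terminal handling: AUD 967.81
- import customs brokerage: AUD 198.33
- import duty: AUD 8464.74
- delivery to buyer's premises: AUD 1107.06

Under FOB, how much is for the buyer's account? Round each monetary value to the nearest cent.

Buyer's account: AUD 16830.99

FOB: the seller bears costs until goods are on board at the origin port; the buyer bears freight, insurance and all costs thereafter.
Seller's account: goods 130217.10 + export clearance 366.51 + origin terminal 448.82 = 131032.43
Buyer's account: freight 5901.17 + insurance 191.88 + destination terminal 967.81 + brokerage 198.33 + duty 8464.74 + delivery 1107.06 = 16830.99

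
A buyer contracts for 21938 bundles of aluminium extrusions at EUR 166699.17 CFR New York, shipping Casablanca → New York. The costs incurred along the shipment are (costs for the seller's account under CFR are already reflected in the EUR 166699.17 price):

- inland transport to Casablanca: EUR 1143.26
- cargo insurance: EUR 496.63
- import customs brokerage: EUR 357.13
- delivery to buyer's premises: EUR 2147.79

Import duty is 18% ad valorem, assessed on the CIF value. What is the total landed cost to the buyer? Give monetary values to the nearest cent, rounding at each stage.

Total landed cost: EUR 199795.96

CFR: the seller pays costs through ocean freight to the destination port, but not insurance.
Already in the invoice (seller's account under CFR): inland to port — exclude.
CIF value = CFR price + insurance = 166699.17 + 496.63 = 167195.80
Import duty = 167195.80 × 18% = 30095.24
Buyer bears: insurance 496.63 + brokerage 357.13 + delivery 2147.79 + duty 30095.24 = 33096.79
Landed cost = invoice 166699.17 + 33096.79 = 199795.96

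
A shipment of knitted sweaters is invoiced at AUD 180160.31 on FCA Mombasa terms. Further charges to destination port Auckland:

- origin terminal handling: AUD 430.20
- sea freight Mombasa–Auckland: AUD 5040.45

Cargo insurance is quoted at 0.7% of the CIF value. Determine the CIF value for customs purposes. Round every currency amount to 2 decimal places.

Let C be the CIF value. C = FCA price + pre-shipment costs + freight + 0.7% × C
C − 0.7% × C = 180160.31 + 430.20 + 5040.45
0.993 × C = 185630.96
C = 185630.96 / 0.993 = 186939.54
Insurance premium = 0.7% × 186939.54 = 1308.58

CIF value: AUD 186939.54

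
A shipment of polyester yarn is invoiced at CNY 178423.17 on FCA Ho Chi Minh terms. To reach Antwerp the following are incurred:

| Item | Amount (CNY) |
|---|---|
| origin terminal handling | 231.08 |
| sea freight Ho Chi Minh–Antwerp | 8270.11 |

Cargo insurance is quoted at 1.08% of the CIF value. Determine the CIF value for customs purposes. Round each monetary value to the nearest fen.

Let C be the CIF value. C = FCA price + pre-shipment costs + freight + 1.08% × C
C − 1.08% × C = 178423.17 + 231.08 + 8270.11
0.9892 × C = 186924.36
C = 186924.36 / 0.9892 = 188965.18
Insurance premium = 1.08% × 188965.18 = 2040.82

CIF value: CNY 188965.18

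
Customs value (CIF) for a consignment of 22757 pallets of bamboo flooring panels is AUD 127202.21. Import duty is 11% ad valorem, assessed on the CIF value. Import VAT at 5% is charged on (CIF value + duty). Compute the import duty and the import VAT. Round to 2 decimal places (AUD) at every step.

Import duty = 127202.21 × 11% = 13992.24
VAT base = CIF + duty = 127202.21 + 13992.24 = 141194.45
Import VAT = 141194.45 × 5% = 7059.72

Import duty: AUD 13992.24; import VAT: AUD 7059.72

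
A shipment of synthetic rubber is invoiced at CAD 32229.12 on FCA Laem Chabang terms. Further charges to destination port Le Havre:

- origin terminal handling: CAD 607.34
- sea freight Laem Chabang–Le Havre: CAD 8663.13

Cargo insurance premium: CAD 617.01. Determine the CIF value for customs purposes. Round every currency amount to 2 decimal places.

CIF = FCA price + pre-shipment costs + freight + insurance
CIF = 32229.12 + 607.34 + 8663.13 + 617.01 = 42116.60

CIF value: CAD 42116.60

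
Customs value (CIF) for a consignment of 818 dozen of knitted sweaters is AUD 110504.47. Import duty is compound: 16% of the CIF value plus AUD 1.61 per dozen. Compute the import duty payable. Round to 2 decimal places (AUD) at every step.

Import duty: AUD 18997.70

Ad valorem component: 110504.47 × 16% = 17680.72
Specific component: 818 × 1.61 = 1316.98
Import duty = 17680.72 + 1316.98 = 18997.70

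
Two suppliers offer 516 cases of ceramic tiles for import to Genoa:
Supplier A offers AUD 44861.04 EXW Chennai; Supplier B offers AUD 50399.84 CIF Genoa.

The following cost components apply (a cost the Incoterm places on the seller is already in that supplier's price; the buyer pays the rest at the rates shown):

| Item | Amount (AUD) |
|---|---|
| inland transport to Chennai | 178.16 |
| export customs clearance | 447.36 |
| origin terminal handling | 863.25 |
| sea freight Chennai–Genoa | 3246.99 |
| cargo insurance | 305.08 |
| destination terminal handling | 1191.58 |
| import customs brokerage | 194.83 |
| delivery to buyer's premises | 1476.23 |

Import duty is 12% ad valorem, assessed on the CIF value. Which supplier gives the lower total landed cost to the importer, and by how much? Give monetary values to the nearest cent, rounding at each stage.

Supplier A is cheaper by AUD 557.71

Supplier A (EXW):
CIF value = EXW price + inland to port + export clearance + origin terminal + freight + insurance = 44861.04 + 178.16 + 447.36 + 863.25 + 3246.99 + 305.08 = 49901.88
Import duty = 49901.88 × 12% = 5988.23
Buyer bears (A): 178.16 + 447.36 + 863.25 + 3246.99 + 305.08 + 1191.58 + 194.83 + 1476.23 = 7903.48
Landed cost (A) = invoice 44861.04 + 7903.48 + duty 5988.23 = 58752.75
Supplier B (CIF):
The CIF price already equals the CIF value: 50399.84
Import duty = 50399.84 × 12% = 6047.98
Buyer bears (B): 1191.58 + 194.83 + 1476.23 = 2862.64
Landed cost (B) = invoice 50399.84 + 2862.64 + duty 6047.98 = 59310.46
Difference = |58752.75 − 59310.46| = 557.71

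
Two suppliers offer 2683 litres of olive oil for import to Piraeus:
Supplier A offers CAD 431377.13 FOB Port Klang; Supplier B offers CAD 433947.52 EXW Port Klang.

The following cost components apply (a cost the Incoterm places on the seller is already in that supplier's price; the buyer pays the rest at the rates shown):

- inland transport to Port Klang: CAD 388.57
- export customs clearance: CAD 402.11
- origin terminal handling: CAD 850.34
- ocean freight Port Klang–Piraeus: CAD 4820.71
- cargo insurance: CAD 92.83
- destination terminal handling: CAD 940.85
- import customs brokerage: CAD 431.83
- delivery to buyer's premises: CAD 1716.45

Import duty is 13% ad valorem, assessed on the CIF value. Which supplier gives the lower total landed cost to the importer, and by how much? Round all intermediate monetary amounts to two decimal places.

Supplier A (FOB):
CIF value = FOB price + freight + insurance = 431377.13 + 4820.71 + 92.83 = 436290.67
Import duty = 436290.67 × 13% = 56717.79
Buyer bears (A): 4820.71 + 92.83 + 940.85 + 431.83 + 1716.45 = 8002.67
Landed cost (A) = invoice 431377.13 + 8002.67 + duty 56717.79 = 496097.59
Supplier B (EXW):
CIF value = EXW price + inland to port + export clearance + origin terminal + freight + insurance = 433947.52 + 388.57 + 402.11 + 850.34 + 4820.71 + 92.83 = 440502.08
Import duty = 440502.08 × 13% = 57265.27
Buyer bears (B): 388.57 + 402.11 + 850.34 + 4820.71 + 92.83 + 940.85 + 431.83 + 1716.45 = 9643.69
Landed cost (B) = invoice 433947.52 + 9643.69 + duty 57265.27 = 500856.48
Difference = |496097.59 − 500856.48| = 4758.89

Supplier A is cheaper by CAD 4758.89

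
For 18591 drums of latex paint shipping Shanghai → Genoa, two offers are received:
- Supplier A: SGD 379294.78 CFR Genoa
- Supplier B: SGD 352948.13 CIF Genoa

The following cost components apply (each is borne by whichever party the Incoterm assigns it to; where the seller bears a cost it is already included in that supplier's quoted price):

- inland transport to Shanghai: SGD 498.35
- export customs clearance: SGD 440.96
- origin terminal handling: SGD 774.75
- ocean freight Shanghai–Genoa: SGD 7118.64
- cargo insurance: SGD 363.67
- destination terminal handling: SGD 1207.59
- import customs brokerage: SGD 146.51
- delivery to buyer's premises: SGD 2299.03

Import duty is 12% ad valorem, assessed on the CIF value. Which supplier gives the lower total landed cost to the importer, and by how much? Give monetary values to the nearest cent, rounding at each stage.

Supplier A (CFR):
CIF value = CFR price + insurance = 379294.78 + 363.67 = 379658.45
Import duty = 379658.45 × 12% = 45559.01
Buyer bears (A): 363.67 + 1207.59 + 146.51 + 2299.03 = 4016.80
Landed cost (A) = invoice 379294.78 + 4016.80 + duty 45559.01 = 428870.59
Supplier B (CIF):
The CIF price already equals the CIF value: 352948.13
Import duty = 352948.13 × 12% = 42353.78
Buyer bears (B): 1207.59 + 146.51 + 2299.03 = 3653.13
Landed cost (B) = invoice 352948.13 + 3653.13 + duty 42353.78 = 398955.04
Difference = |428870.59 − 398955.04| = 29915.55

Supplier B is cheaper by SGD 29915.55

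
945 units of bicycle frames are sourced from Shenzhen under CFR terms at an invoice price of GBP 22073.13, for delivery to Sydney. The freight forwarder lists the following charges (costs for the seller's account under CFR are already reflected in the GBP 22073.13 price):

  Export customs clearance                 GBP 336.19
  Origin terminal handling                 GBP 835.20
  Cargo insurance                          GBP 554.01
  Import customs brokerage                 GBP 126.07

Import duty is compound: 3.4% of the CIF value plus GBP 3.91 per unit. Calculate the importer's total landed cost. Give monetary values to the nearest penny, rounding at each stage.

CFR: the seller pays costs through ocean freight to the destination port, but not insurance.
Already in the invoice (seller's account under CFR): export clearance, origin terminal — exclude.
CIF value = CFR price + insurance = 22073.13 + 554.01 = 22627.14
Ad valorem component: 22627.14 × 3.4% = 769.32
Specific component: 945 × 3.91 = 3694.95
Import duty = 769.32 + 3694.95 = 4464.27
Buyer bears: insurance 554.01 + brokerage 126.07 + duty 4464.27 = 5144.35
Landed cost = invoice 22073.13 + 5144.35 = 27217.48

Total landed cost: GBP 27217.48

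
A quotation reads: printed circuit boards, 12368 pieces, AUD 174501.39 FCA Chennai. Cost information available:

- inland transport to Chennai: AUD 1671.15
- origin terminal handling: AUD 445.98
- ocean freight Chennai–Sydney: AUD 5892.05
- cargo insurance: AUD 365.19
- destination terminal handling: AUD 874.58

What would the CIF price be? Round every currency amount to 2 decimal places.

Not relevant to the conversion: inland to port — on the seller under both FCA and CIF; already in the FCA price and stays in the CIF price. destination terminal — on the buyer under both terms; not part of either seller's price.
From FCA to CIF, the seller additionally bears: origin terminal, freight, insurance.
CIF price = 174501.39 + 445.98 + 5892.05 + 365.19 = 181204.61

CIF price: AUD 181204.61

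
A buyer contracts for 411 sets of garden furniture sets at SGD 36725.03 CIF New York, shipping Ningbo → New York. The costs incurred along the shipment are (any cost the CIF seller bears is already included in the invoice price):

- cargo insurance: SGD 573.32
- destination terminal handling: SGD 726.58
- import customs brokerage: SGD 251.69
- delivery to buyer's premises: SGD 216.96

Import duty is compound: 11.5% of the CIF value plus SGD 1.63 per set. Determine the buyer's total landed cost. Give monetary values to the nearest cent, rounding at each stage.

CIF: the seller pays costs through ocean freight and marine insurance to the destination port.
Already in the invoice (seller's account under CIF): insurance — exclude.
The CIF price already equals the CIF value: 36725.03
Ad valorem component: 36725.03 × 11.5% = 4223.38
Specific component: 411 × 1.63 = 669.93
Import duty = 4223.38 + 669.93 = 4893.31
Buyer bears: destination terminal 726.58 + brokerage 251.69 + delivery 216.96 + duty 4893.31 = 6088.54
Landed cost = invoice 36725.03 + 6088.54 = 42813.57

Total landed cost: SGD 42813.57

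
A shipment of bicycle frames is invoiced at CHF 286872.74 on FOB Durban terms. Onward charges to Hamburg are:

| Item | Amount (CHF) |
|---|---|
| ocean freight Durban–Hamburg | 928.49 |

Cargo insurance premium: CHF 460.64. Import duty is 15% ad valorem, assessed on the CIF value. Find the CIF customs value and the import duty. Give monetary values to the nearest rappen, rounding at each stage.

CIF = FOB price + freight + insurance
CIF = 286872.74 + 928.49 + 460.64 = 288261.87
Import duty = 288261.87 × 15% = 43239.28

CIF value: CHF 288261.87; import duty: CHF 43239.28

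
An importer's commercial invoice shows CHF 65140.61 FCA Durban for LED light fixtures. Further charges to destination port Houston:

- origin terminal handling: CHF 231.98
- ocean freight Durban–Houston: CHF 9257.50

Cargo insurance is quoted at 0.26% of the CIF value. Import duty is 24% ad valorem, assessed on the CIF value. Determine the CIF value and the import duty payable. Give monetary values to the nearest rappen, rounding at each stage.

Let C be the CIF value. C = FCA price + pre-shipment costs + freight + 0.26% × C
C − 0.26% × C = 65140.61 + 231.98 + 9257.50
0.9974 × C = 74630.09
C = 74630.09 / 0.9974 = 74824.63
Insurance premium = 0.26% × 74824.63 = 194.54
Import duty = 74824.63 × 24% = 17957.91

CIF value: CHF 74824.63; import duty: CHF 17957.91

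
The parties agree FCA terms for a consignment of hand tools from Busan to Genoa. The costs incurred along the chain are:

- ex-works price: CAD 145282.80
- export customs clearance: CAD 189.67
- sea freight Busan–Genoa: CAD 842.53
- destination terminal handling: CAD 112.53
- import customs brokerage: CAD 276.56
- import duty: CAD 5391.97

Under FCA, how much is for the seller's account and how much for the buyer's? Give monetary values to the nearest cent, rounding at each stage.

FCA: the seller delivers export-cleared goods to the carrier; the buyer bears costs from that point.
Seller's account: goods 145282.80 + export clearance 189.67 = 145472.47
Buyer's account: freight 842.53 + destination terminal 112.53 + brokerage 276.56 + duty 5391.97 = 6623.59

Seller: CAD 145472.47; buyer: CAD 6623.59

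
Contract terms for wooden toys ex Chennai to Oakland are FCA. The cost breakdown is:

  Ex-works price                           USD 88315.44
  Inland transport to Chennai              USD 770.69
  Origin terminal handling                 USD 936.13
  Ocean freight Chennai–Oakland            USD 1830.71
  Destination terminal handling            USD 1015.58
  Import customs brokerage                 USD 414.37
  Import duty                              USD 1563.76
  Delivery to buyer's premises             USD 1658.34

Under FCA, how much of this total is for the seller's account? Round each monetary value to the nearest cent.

Seller's account: USD 89086.13

FCA: the seller delivers export-cleared goods to the carrier; the buyer bears costs from that point.
Seller's account: goods 88315.44 + inland to port 770.69 = 89086.13
Buyer's account: origin terminal 936.13 + freight 1830.71 + destination terminal 1015.58 + brokerage 414.37 + duty 1563.76 + delivery 1658.34 = 7418.89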